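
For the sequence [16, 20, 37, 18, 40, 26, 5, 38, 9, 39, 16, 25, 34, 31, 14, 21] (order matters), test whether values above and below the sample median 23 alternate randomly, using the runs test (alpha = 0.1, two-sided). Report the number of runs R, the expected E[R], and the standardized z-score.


Step 1: Compute median = 23; label A = above, B = below.
Labels in order: BBABAABABABAAABB  (n_A = 8, n_B = 8)
Step 2: Count runs R = 11.
Step 3: Under H0 (random ordering), E[R] = 2*n_A*n_B/(n_A+n_B) + 1 = 2*8*8/16 + 1 = 9.0000.
        Var[R] = 2*n_A*n_B*(2*n_A*n_B - n_A - n_B) / ((n_A+n_B)^2 * (n_A+n_B-1)) = 14336/3840 = 3.7333.
        SD[R] = 1.9322.
Step 4: Continuity-corrected z = (R - 0.5 - E[R]) / SD[R] = (11 - 0.5 - 9.0000) / 1.9322 = 0.7763.
Step 5: Two-sided p-value via normal approximation = 2*(1 - Phi(|z|)) = 0.437558.
Step 6: alpha = 0.1. fail to reject H0.

R = 11, z = 0.7763, p = 0.437558, fail to reject H0.


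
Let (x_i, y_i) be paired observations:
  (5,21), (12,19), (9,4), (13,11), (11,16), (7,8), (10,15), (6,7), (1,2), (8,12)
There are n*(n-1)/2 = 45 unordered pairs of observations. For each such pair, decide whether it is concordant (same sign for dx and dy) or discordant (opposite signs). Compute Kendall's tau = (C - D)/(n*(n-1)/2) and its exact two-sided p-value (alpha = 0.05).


Step 1: Enumerate the 45 unordered pairs (i,j) with i<j and classify each by sign(x_j-x_i) * sign(y_j-y_i).
  (1,2):dx=+7,dy=-2->D; (1,3):dx=+4,dy=-17->D; (1,4):dx=+8,dy=-10->D; (1,5):dx=+6,dy=-5->D
  (1,6):dx=+2,dy=-13->D; (1,7):dx=+5,dy=-6->D; (1,8):dx=+1,dy=-14->D; (1,9):dx=-4,dy=-19->C
  (1,10):dx=+3,dy=-9->D; (2,3):dx=-3,dy=-15->C; (2,4):dx=+1,dy=-8->D; (2,5):dx=-1,dy=-3->C
  (2,6):dx=-5,dy=-11->C; (2,7):dx=-2,dy=-4->C; (2,8):dx=-6,dy=-12->C; (2,9):dx=-11,dy=-17->C
  (2,10):dx=-4,dy=-7->C; (3,4):dx=+4,dy=+7->C; (3,5):dx=+2,dy=+12->C; (3,6):dx=-2,dy=+4->D
  (3,7):dx=+1,dy=+11->C; (3,8):dx=-3,dy=+3->D; (3,9):dx=-8,dy=-2->C; (3,10):dx=-1,dy=+8->D
  (4,5):dx=-2,dy=+5->D; (4,6):dx=-6,dy=-3->C; (4,7):dx=-3,dy=+4->D; (4,8):dx=-7,dy=-4->C
  (4,9):dx=-12,dy=-9->C; (4,10):dx=-5,dy=+1->D; (5,6):dx=-4,dy=-8->C; (5,7):dx=-1,dy=-1->C
  (5,8):dx=-5,dy=-9->C; (5,9):dx=-10,dy=-14->C; (5,10):dx=-3,dy=-4->C; (6,7):dx=+3,dy=+7->C
  (6,8):dx=-1,dy=-1->C; (6,9):dx=-6,dy=-6->C; (6,10):dx=+1,dy=+4->C; (7,8):dx=-4,dy=-8->C
  (7,9):dx=-9,dy=-13->C; (7,10):dx=-2,dy=-3->C; (8,9):dx=-5,dy=-5->C; (8,10):dx=+2,dy=+5->C
  (9,10):dx=+7,dy=+10->C
Step 2: C = 30, D = 15, total pairs = 45.
Step 3: tau = (C - D)/(n(n-1)/2) = (30 - 15)/45 = 0.333333.
Step 4: Exact two-sided p-value (enumerate n! = 3628800 permutations of y under H0): p = 0.216373.
Step 5: alpha = 0.05. fail to reject H0.

tau_b = 0.3333 (C=30, D=15), p = 0.216373, fail to reject H0.


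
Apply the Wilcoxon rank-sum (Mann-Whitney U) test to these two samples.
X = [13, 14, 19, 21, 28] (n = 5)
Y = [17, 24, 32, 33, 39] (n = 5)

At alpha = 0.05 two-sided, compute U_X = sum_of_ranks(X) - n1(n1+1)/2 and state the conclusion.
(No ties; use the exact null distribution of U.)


Step 1: Combine and sort all 10 observations; assign midranks.
sorted (value, group): (13,X), (14,X), (17,Y), (19,X), (21,X), (24,Y), (28,X), (32,Y), (33,Y), (39,Y)
ranks: 13->1, 14->2, 17->3, 19->4, 21->5, 24->6, 28->7, 32->8, 33->9, 39->10
Step 2: Rank sum for X: R1 = 1 + 2 + 4 + 5 + 7 = 19.
Step 3: U_X = R1 - n1(n1+1)/2 = 19 - 5*6/2 = 19 - 15 = 4.
       U_Y = n1*n2 - U_X = 25 - 4 = 21.
Step 4: No ties, so the exact null distribution of U (based on enumerating the C(10,5) = 252 equally likely rank assignments) gives the two-sided p-value.
Step 5: p-value = 0.095238; compare to alpha = 0.05. fail to reject H0.

U_X = 4, p = 0.095238, fail to reject H0 at alpha = 0.05.


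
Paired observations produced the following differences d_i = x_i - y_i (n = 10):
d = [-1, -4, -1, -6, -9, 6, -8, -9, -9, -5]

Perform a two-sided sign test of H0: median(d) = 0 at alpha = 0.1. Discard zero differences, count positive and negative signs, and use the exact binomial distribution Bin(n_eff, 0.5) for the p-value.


Step 1: Discard zero differences. Original n = 10; n_eff = number of nonzero differences = 10.
Nonzero differences (with sign): -1, -4, -1, -6, -9, +6, -8, -9, -9, -5
Step 2: Count signs: positive = 1, negative = 9.
Step 3: Under H0: P(positive) = 0.5, so the number of positives S ~ Bin(10, 0.5).
Step 4: Two-sided exact p-value = sum of Bin(10,0.5) probabilities at or below the observed probability = 0.021484.
Step 5: alpha = 0.1. reject H0.

n_eff = 10, pos = 1, neg = 9, p = 0.021484, reject H0.


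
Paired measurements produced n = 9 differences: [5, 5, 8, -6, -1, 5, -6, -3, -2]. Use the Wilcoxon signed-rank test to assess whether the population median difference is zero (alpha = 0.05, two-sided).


Step 1: Drop any zero differences (none here) and take |d_i|.
|d| = [5, 5, 8, 6, 1, 5, 6, 3, 2]
Step 2: Midrank |d_i| (ties get averaged ranks).
ranks: |5|->5, |5|->5, |8|->9, |6|->7.5, |1|->1, |5|->5, |6|->7.5, |3|->3, |2|->2
Step 3: Attach original signs; sum ranks with positive sign and with negative sign.
W+ = 5 + 5 + 9 + 5 = 24
W- = 7.5 + 1 + 7.5 + 3 + 2 = 21
(Check: W+ + W- = 45 should equal n(n+1)/2 = 45.)
Step 4: Test statistic W = min(W+, W-) = 21.
Step 5: Ties in |d|, so use the tie-corrected normal approximation.
        E[W] = n(n+1)/4 = 9*10/4 = 22.5.
        Tie groups: |d|=5 (t=3), |d|=6 (t=2); sum(t^3 - t) = 30.
        Var[W] = n(n+1)(2n+1)/24 - sum(t^3-t)/48 = 1710/24 - 30/48 = 70.625.
        z = (W - E[W]) / sqrt(Var[W]) = (21 - 22.5) / 8.4039 = -0.1785.
        Two-sided p = 2*Phi(z) = 0.858339.
Step 6: alpha = 0.05. fail to reject H0.

W+ = 24, W- = 21, W = min = 21, p = 0.858339, fail to reject H0.


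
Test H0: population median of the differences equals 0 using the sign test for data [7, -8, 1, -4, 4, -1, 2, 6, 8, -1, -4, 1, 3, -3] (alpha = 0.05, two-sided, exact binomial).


Step 1: Discard zero differences. Original n = 14; n_eff = number of nonzero differences = 14.
Nonzero differences (with sign): +7, -8, +1, -4, +4, -1, +2, +6, +8, -1, -4, +1, +3, -3
Step 2: Count signs: positive = 8, negative = 6.
Step 3: Under H0: P(positive) = 0.5, so the number of positives S ~ Bin(14, 0.5).
Step 4: Two-sided exact p-value = sum of Bin(14,0.5) probabilities at or below the observed probability = 0.790527.
Step 5: alpha = 0.05. fail to reject H0.

n_eff = 14, pos = 8, neg = 6, p = 0.790527, fail to reject H0.


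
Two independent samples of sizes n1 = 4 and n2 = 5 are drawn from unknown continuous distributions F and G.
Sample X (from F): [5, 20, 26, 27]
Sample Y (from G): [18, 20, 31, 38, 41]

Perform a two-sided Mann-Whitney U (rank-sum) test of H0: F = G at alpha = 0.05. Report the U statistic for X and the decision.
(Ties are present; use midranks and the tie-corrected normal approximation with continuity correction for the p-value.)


Step 1: Combine and sort all 9 observations; assign midranks.
sorted (value, group): (5,X), (18,Y), (20,X), (20,Y), (26,X), (27,X), (31,Y), (38,Y), (41,Y)
ranks: 5->1, 18->2, 20->3.5, 20->3.5, 26->5, 27->6, 31->7, 38->8, 41->9
Step 2: Rank sum for X: R1 = 1 + 3.5 + 5 + 6 = 15.5.
Step 3: U_X = R1 - n1(n1+1)/2 = 15.5 - 4*5/2 = 15.5 - 10 = 5.5.
       U_Y = n1*n2 - U_X = 20 - 5.5 = 14.5.
Step 4: Ties are present, so use the tie-corrected normal approximation (with continuity correction) for the p-value.
Step 5: p-value = 0.325163; compare to alpha = 0.05. fail to reject H0.

U_X = 5.5, p = 0.325163, fail to reject H0 at alpha = 0.05.


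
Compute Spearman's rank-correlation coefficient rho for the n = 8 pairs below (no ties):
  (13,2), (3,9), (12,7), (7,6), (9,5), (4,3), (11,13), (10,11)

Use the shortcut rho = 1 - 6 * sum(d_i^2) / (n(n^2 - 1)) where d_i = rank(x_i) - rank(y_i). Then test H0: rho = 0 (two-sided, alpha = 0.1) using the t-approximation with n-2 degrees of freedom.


Step 1: Rank x and y separately (midranks; no ties here).
rank(x): 13->8, 3->1, 12->7, 7->3, 9->4, 4->2, 11->6, 10->5
rank(y): 2->1, 9->6, 7->5, 6->4, 5->3, 3->2, 13->8, 11->7
Step 2: d_i = R_x(i) - R_y(i); compute d_i^2.
  (8-1)^2=49, (1-6)^2=25, (7-5)^2=4, (3-4)^2=1, (4-3)^2=1, (2-2)^2=0, (6-8)^2=4, (5-7)^2=4
sum(d^2) = 88.
Step 3: rho = 1 - 6*88 / (8*(8^2 - 1)) = 1 - 528/504 = -0.047619.
Step 4: Under H0, t = rho * sqrt((n-2)/(1-rho^2)) = -0.1168 ~ t(6).
Step 5: Two-sided p-value from the t-distribution with 6 df = 0.910849.
Step 6: alpha = 0.1. fail to reject H0.

rho = -0.0476, p = 0.910849, fail to reject H0 at alpha = 0.1.


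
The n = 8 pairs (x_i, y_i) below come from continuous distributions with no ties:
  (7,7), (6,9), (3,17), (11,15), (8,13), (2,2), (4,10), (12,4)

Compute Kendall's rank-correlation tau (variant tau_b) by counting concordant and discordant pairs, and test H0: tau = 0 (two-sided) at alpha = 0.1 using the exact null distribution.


Step 1: Enumerate the 28 unordered pairs (i,j) with i<j and classify each by sign(x_j-x_i) * sign(y_j-y_i).
  (1,2):dx=-1,dy=+2->D; (1,3):dx=-4,dy=+10->D; (1,4):dx=+4,dy=+8->C; (1,5):dx=+1,dy=+6->C
  (1,6):dx=-5,dy=-5->C; (1,7):dx=-3,dy=+3->D; (1,8):dx=+5,dy=-3->D; (2,3):dx=-3,dy=+8->D
  (2,4):dx=+5,dy=+6->C; (2,5):dx=+2,dy=+4->C; (2,6):dx=-4,dy=-7->C; (2,7):dx=-2,dy=+1->D
  (2,8):dx=+6,dy=-5->D; (3,4):dx=+8,dy=-2->D; (3,5):dx=+5,dy=-4->D; (3,6):dx=-1,dy=-15->C
  (3,7):dx=+1,dy=-7->D; (3,8):dx=+9,dy=-13->D; (4,5):dx=-3,dy=-2->C; (4,6):dx=-9,dy=-13->C
  (4,7):dx=-7,dy=-5->C; (4,8):dx=+1,dy=-11->D; (5,6):dx=-6,dy=-11->C; (5,7):dx=-4,dy=-3->C
  (5,8):dx=+4,dy=-9->D; (6,7):dx=+2,dy=+8->C; (6,8):dx=+10,dy=+2->C; (7,8):dx=+8,dy=-6->D
Step 2: C = 14, D = 14, total pairs = 28.
Step 3: tau = (C - D)/(n(n-1)/2) = (14 - 14)/28 = 0.000000.
Step 4: Exact two-sided p-value (enumerate n! = 40320 permutations of y under H0): p = 1.000000.
Step 5: alpha = 0.1. fail to reject H0.

tau_b = 0.0000 (C=14, D=14), p = 1.000000, fail to reject H0.


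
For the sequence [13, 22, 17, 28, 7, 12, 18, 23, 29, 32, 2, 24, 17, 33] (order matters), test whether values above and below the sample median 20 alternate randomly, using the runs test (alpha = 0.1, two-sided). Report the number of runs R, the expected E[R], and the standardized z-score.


Step 1: Compute median = 20; label A = above, B = below.
Labels in order: BABABBBAAABABA  (n_A = 7, n_B = 7)
Step 2: Count runs R = 10.
Step 3: Under H0 (random ordering), E[R] = 2*n_A*n_B/(n_A+n_B) + 1 = 2*7*7/14 + 1 = 8.0000.
        Var[R] = 2*n_A*n_B*(2*n_A*n_B - n_A - n_B) / ((n_A+n_B)^2 * (n_A+n_B-1)) = 8232/2548 = 3.2308.
        SD[R] = 1.7974.
Step 4: Continuity-corrected z = (R - 0.5 - E[R]) / SD[R] = (10 - 0.5 - 8.0000) / 1.7974 = 0.8345.
Step 5: Two-sided p-value via normal approximation = 2*(1 - Phi(|z|)) = 0.403986.
Step 6: alpha = 0.1. fail to reject H0.

R = 10, z = 0.8345, p = 0.403986, fail to reject H0.


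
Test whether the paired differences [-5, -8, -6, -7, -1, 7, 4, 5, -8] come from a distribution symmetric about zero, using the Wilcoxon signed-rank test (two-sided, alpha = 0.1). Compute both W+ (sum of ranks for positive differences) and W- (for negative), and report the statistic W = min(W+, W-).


Step 1: Drop any zero differences (none here) and take |d_i|.
|d| = [5, 8, 6, 7, 1, 7, 4, 5, 8]
Step 2: Midrank |d_i| (ties get averaged ranks).
ranks: |5|->3.5, |8|->8.5, |6|->5, |7|->6.5, |1|->1, |7|->6.5, |4|->2, |5|->3.5, |8|->8.5
Step 3: Attach original signs; sum ranks with positive sign and with negative sign.
W+ = 6.5 + 2 + 3.5 = 12
W- = 3.5 + 8.5 + 5 + 6.5 + 1 + 8.5 = 33
(Check: W+ + W- = 45 should equal n(n+1)/2 = 45.)
Step 4: Test statistic W = min(W+, W-) = 12.
Step 5: Ties in |d|, so use the tie-corrected normal approximation.
        E[W] = n(n+1)/4 = 9*10/4 = 22.5.
        Tie groups: |d|=5 (t=2), |d|=7 (t=2), |d|=8 (t=2); sum(t^3 - t) = 18.
        Var[W] = n(n+1)(2n+1)/24 - sum(t^3-t)/48 = 1710/24 - 18/48 = 70.875.
        z = (W - E[W]) / sqrt(Var[W]) = (12 - 22.5) / 8.4187 = -1.2472.
        Two-sided p = 2*Phi(z) = 0.212317.
Step 6: alpha = 0.1. fail to reject H0.

W+ = 12, W- = 33, W = min = 12, p = 0.212317, fail to reject H0.


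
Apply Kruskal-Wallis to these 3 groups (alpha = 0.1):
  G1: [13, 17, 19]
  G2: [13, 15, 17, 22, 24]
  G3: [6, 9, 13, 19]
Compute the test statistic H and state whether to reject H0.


Step 1: Combine all N = 12 observations and assign midranks.
sorted (value, group, rank): (6,G3,1), (9,G3,2), (13,G1,4), (13,G2,4), (13,G3,4), (15,G2,6), (17,G1,7.5), (17,G2,7.5), (19,G1,9.5), (19,G3,9.5), (22,G2,11), (24,G2,12)
Step 2: Sum ranks within each group.
R_1 = 21 (n_1 = 3)
R_2 = 40.5 (n_2 = 5)
R_3 = 16.5 (n_3 = 4)
Step 3: H = 12/(N(N+1)) * sum(R_i^2/n_i) - 3(N+1)
     = 12/(12*13) * (21^2/3 + 40.5^2/5 + 16.5^2/4) - 3*13
     = 0.076923 * 543.112 - 39
     = 2.777885.
Step 4: Ties present; correction factor C = 1 - 36/(12^3 - 12) = 0.979021. Corrected H = 2.777885 / 0.979021 = 2.837411.
Step 5: Under H0, H ~ chi^2(2); p-value = 0.242027.
Step 6: alpha = 0.1. fail to reject H0.

H = 2.8374, df = 2, p = 0.242027, fail to reject H0.


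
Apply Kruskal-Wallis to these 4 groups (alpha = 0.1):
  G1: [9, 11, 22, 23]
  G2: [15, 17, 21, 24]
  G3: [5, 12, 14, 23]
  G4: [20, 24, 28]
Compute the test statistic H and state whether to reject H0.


Step 1: Combine all N = 15 observations and assign midranks.
sorted (value, group, rank): (5,G3,1), (9,G1,2), (11,G1,3), (12,G3,4), (14,G3,5), (15,G2,6), (17,G2,7), (20,G4,8), (21,G2,9), (22,G1,10), (23,G1,11.5), (23,G3,11.5), (24,G2,13.5), (24,G4,13.5), (28,G4,15)
Step 2: Sum ranks within each group.
R_1 = 26.5 (n_1 = 4)
R_2 = 35.5 (n_2 = 4)
R_3 = 21.5 (n_3 = 4)
R_4 = 36.5 (n_4 = 3)
Step 3: H = 12/(N(N+1)) * sum(R_i^2/n_i) - 3(N+1)
     = 12/(15*16) * (26.5^2/4 + 35.5^2/4 + 21.5^2/4 + 36.5^2/3) - 3*16
     = 0.050000 * 1050.27 - 48
     = 4.513542.
Step 4: Ties present; correction factor C = 1 - 12/(15^3 - 15) = 0.996429. Corrected H = 4.513542 / 0.996429 = 4.529719.
Step 5: Under H0, H ~ chi^2(3); p-value = 0.209655.
Step 6: alpha = 0.1. fail to reject H0.

H = 4.5297, df = 3, p = 0.209655, fail to reject H0.


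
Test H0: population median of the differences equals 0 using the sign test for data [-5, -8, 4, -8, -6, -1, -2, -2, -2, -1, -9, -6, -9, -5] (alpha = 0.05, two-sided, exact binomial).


Step 1: Discard zero differences. Original n = 14; n_eff = number of nonzero differences = 14.
Nonzero differences (with sign): -5, -8, +4, -8, -6, -1, -2, -2, -2, -1, -9, -6, -9, -5
Step 2: Count signs: positive = 1, negative = 13.
Step 3: Under H0: P(positive) = 0.5, so the number of positives S ~ Bin(14, 0.5).
Step 4: Two-sided exact p-value = sum of Bin(14,0.5) probabilities at or below the observed probability = 0.001831.
Step 5: alpha = 0.05. reject H0.

n_eff = 14, pos = 1, neg = 13, p = 0.001831, reject H0.


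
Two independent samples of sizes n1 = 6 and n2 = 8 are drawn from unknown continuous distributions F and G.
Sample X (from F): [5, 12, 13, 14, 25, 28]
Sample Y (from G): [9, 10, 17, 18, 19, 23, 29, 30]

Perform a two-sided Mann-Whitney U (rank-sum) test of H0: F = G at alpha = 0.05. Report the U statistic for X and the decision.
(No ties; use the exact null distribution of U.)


Step 1: Combine and sort all 14 observations; assign midranks.
sorted (value, group): (5,X), (9,Y), (10,Y), (12,X), (13,X), (14,X), (17,Y), (18,Y), (19,Y), (23,Y), (25,X), (28,X), (29,Y), (30,Y)
ranks: 5->1, 9->2, 10->3, 12->4, 13->5, 14->6, 17->7, 18->8, 19->9, 23->10, 25->11, 28->12, 29->13, 30->14
Step 2: Rank sum for X: R1 = 1 + 4 + 5 + 6 + 11 + 12 = 39.
Step 3: U_X = R1 - n1(n1+1)/2 = 39 - 6*7/2 = 39 - 21 = 18.
       U_Y = n1*n2 - U_X = 48 - 18 = 30.
Step 4: No ties, so the exact null distribution of U (based on enumerating the C(14,6) = 3003 equally likely rank assignments) gives the two-sided p-value.
Step 5: p-value = 0.490842; compare to alpha = 0.05. fail to reject H0.

U_X = 18, p = 0.490842, fail to reject H0 at alpha = 0.05.


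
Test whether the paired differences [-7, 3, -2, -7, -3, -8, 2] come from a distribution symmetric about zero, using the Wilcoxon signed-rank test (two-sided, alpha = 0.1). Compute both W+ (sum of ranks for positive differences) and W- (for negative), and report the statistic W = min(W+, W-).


Step 1: Drop any zero differences (none here) and take |d_i|.
|d| = [7, 3, 2, 7, 3, 8, 2]
Step 2: Midrank |d_i| (ties get averaged ranks).
ranks: |7|->5.5, |3|->3.5, |2|->1.5, |7|->5.5, |3|->3.5, |8|->7, |2|->1.5
Step 3: Attach original signs; sum ranks with positive sign and with negative sign.
W+ = 3.5 + 1.5 = 5
W- = 5.5 + 1.5 + 5.5 + 3.5 + 7 = 23
(Check: W+ + W- = 28 should equal n(n+1)/2 = 28.)
Step 4: Test statistic W = min(W+, W-) = 5.
Step 5: Ties in |d|, so use the tie-corrected normal approximation.
        E[W] = n(n+1)/4 = 7*8/4 = 14.
        Tie groups: |d|=2 (t=2), |d|=3 (t=2), |d|=7 (t=2); sum(t^3 - t) = 18.
        Var[W] = n(n+1)(2n+1)/24 - sum(t^3-t)/48 = 840/24 - 18/48 = 34.625.
        z = (W - E[W]) / sqrt(Var[W]) = (5 - 14) / 5.8843 = -1.5295.
        Two-sided p = 2*Phi(z) = 0.126142.
Step 6: alpha = 0.1. fail to reject H0.

W+ = 5, W- = 23, W = min = 5, p = 0.126142, fail to reject H0.


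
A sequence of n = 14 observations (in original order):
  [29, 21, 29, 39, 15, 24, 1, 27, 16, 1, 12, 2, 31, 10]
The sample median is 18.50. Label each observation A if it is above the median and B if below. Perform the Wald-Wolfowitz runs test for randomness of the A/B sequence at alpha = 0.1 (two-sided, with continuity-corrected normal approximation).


Step 1: Compute median = 18.50; label A = above, B = below.
Labels in order: AAAABABABBBBAB  (n_A = 7, n_B = 7)
Step 2: Count runs R = 8.
Step 3: Under H0 (random ordering), E[R] = 2*n_A*n_B/(n_A+n_B) + 1 = 2*7*7/14 + 1 = 8.0000.
        Var[R] = 2*n_A*n_B*(2*n_A*n_B - n_A - n_B) / ((n_A+n_B)^2 * (n_A+n_B-1)) = 8232/2548 = 3.2308.
        SD[R] = 1.7974.
Step 4: R = E[R], so z = 0 with no continuity correction.
Step 5: Two-sided p-value via normal approximation = 2*(1 - Phi(|z|)) = 1.000000.
Step 6: alpha = 0.1. fail to reject H0.

R = 8, z = 0.0000, p = 1.000000, fail to reject H0.


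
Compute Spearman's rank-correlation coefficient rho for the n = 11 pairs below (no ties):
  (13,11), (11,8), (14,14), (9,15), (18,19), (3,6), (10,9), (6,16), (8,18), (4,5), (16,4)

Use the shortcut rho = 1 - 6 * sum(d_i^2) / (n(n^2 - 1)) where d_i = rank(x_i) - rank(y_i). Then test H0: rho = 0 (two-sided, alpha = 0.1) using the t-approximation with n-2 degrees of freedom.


Step 1: Rank x and y separately (midranks; no ties here).
rank(x): 13->8, 11->7, 14->9, 9->5, 18->11, 3->1, 10->6, 6->3, 8->4, 4->2, 16->10
rank(y): 11->6, 8->4, 14->7, 15->8, 19->11, 6->3, 9->5, 16->9, 18->10, 5->2, 4->1
Step 2: d_i = R_x(i) - R_y(i); compute d_i^2.
  (8-6)^2=4, (7-4)^2=9, (9-7)^2=4, (5-8)^2=9, (11-11)^2=0, (1-3)^2=4, (6-5)^2=1, (3-9)^2=36, (4-10)^2=36, (2-2)^2=0, (10-1)^2=81
sum(d^2) = 184.
Step 3: rho = 1 - 6*184 / (11*(11^2 - 1)) = 1 - 1104/1320 = 0.163636.
Step 4: Under H0, t = rho * sqrt((n-2)/(1-rho^2)) = 0.4976 ~ t(9).
Step 5: Two-sided p-value from the t-distribution with 9 df = 0.630685.
Step 6: alpha = 0.1. fail to reject H0.

rho = 0.1636, p = 0.630685, fail to reject H0 at alpha = 0.1.


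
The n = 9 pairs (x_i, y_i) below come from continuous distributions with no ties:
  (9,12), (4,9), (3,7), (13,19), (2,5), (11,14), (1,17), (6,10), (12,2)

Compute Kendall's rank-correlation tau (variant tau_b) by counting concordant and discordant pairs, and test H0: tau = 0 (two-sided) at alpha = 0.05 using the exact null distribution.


Step 1: Enumerate the 36 unordered pairs (i,j) with i<j and classify each by sign(x_j-x_i) * sign(y_j-y_i).
  (1,2):dx=-5,dy=-3->C; (1,3):dx=-6,dy=-5->C; (1,4):dx=+4,dy=+7->C; (1,5):dx=-7,dy=-7->C
  (1,6):dx=+2,dy=+2->C; (1,7):dx=-8,dy=+5->D; (1,8):dx=-3,dy=-2->C; (1,9):dx=+3,dy=-10->D
  (2,3):dx=-1,dy=-2->C; (2,4):dx=+9,dy=+10->C; (2,5):dx=-2,dy=-4->C; (2,6):dx=+7,dy=+5->C
  (2,7):dx=-3,dy=+8->D; (2,8):dx=+2,dy=+1->C; (2,9):dx=+8,dy=-7->D; (3,4):dx=+10,dy=+12->C
  (3,5):dx=-1,dy=-2->C; (3,6):dx=+8,dy=+7->C; (3,7):dx=-2,dy=+10->D; (3,8):dx=+3,dy=+3->C
  (3,9):dx=+9,dy=-5->D; (4,5):dx=-11,dy=-14->C; (4,6):dx=-2,dy=-5->C; (4,7):dx=-12,dy=-2->C
  (4,8):dx=-7,dy=-9->C; (4,9):dx=-1,dy=-17->C; (5,6):dx=+9,dy=+9->C; (5,7):dx=-1,dy=+12->D
  (5,8):dx=+4,dy=+5->C; (5,9):dx=+10,dy=-3->D; (6,7):dx=-10,dy=+3->D; (6,8):dx=-5,dy=-4->C
  (6,9):dx=+1,dy=-12->D; (7,8):dx=+5,dy=-7->D; (7,9):dx=+11,dy=-15->D; (8,9):dx=+6,dy=-8->D
Step 2: C = 23, D = 13, total pairs = 36.
Step 3: tau = (C - D)/(n(n-1)/2) = (23 - 13)/36 = 0.277778.
Step 4: Exact two-sided p-value (enumerate n! = 362880 permutations of y under H0): p = 0.358488.
Step 5: alpha = 0.05. fail to reject H0.

tau_b = 0.2778 (C=23, D=13), p = 0.358488, fail to reject H0.


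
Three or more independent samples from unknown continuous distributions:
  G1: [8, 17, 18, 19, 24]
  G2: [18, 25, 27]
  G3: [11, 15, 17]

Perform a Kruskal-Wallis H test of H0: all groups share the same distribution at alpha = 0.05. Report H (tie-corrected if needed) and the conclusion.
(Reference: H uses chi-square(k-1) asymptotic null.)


Step 1: Combine all N = 11 observations and assign midranks.
sorted (value, group, rank): (8,G1,1), (11,G3,2), (15,G3,3), (17,G1,4.5), (17,G3,4.5), (18,G1,6.5), (18,G2,6.5), (19,G1,8), (24,G1,9), (25,G2,10), (27,G2,11)
Step 2: Sum ranks within each group.
R_1 = 29 (n_1 = 5)
R_2 = 27.5 (n_2 = 3)
R_3 = 9.5 (n_3 = 3)
Step 3: H = 12/(N(N+1)) * sum(R_i^2/n_i) - 3(N+1)
     = 12/(11*12) * (29^2/5 + 27.5^2/3 + 9.5^2/3) - 3*12
     = 0.090909 * 450.367 - 36
     = 4.942424.
Step 4: Ties present; correction factor C = 1 - 12/(11^3 - 11) = 0.990909. Corrected H = 4.942424 / 0.990909 = 4.987768.
Step 5: Under H0, H ~ chi^2(2); p-value = 0.082589.
Step 6: alpha = 0.05. fail to reject H0.

H = 4.9878, df = 2, p = 0.082589, fail to reject H0.


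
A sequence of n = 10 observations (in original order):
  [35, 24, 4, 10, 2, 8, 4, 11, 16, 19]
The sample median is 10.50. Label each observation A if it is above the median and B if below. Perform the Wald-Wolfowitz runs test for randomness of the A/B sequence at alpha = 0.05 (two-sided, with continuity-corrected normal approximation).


Step 1: Compute median = 10.50; label A = above, B = below.
Labels in order: AABBBBBAAA  (n_A = 5, n_B = 5)
Step 2: Count runs R = 3.
Step 3: Under H0 (random ordering), E[R] = 2*n_A*n_B/(n_A+n_B) + 1 = 2*5*5/10 + 1 = 6.0000.
        Var[R] = 2*n_A*n_B*(2*n_A*n_B - n_A - n_B) / ((n_A+n_B)^2 * (n_A+n_B-1)) = 2000/900 = 2.2222.
        SD[R] = 1.4907.
Step 4: Continuity-corrected z = (R + 0.5 - E[R]) / SD[R] = (3 + 0.5 - 6.0000) / 1.4907 = -1.6771.
Step 5: Two-sided p-value via normal approximation = 2*(1 - Phi(|z|)) = 0.093533.
Step 6: alpha = 0.05. fail to reject H0.

R = 3, z = -1.6771, p = 0.093533, fail to reject H0.


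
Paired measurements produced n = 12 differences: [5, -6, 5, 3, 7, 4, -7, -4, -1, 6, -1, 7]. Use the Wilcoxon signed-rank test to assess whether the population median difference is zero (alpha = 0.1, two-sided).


Step 1: Drop any zero differences (none here) and take |d_i|.
|d| = [5, 6, 5, 3, 7, 4, 7, 4, 1, 6, 1, 7]
Step 2: Midrank |d_i| (ties get averaged ranks).
ranks: |5|->6.5, |6|->8.5, |5|->6.5, |3|->3, |7|->11, |4|->4.5, |7|->11, |4|->4.5, |1|->1.5, |6|->8.5, |1|->1.5, |7|->11
Step 3: Attach original signs; sum ranks with positive sign and with negative sign.
W+ = 6.5 + 6.5 + 3 + 11 + 4.5 + 8.5 + 11 = 51
W- = 8.5 + 11 + 4.5 + 1.5 + 1.5 = 27
(Check: W+ + W- = 78 should equal n(n+1)/2 = 78.)
Step 4: Test statistic W = min(W+, W-) = 27.
Step 5: Ties in |d|, so use the tie-corrected normal approximation.
        E[W] = n(n+1)/4 = 12*13/4 = 39.
        Tie groups: |d|=1 (t=2), |d|=4 (t=2), |d|=5 (t=2), |d|=6 (t=2), |d|=7 (t=3); sum(t^3 - t) = 48.
        Var[W] = n(n+1)(2n+1)/24 - sum(t^3-t)/48 = 3900/24 - 48/48 = 161.5.
        z = (W - E[W]) / sqrt(Var[W]) = (27 - 39) / 12.7083 = -0.9443.
        Two-sided p = 2*Phi(z) = 0.345033.
Step 6: alpha = 0.1. fail to reject H0.

W+ = 51, W- = 27, W = min = 27, p = 0.345033, fail to reject H0.


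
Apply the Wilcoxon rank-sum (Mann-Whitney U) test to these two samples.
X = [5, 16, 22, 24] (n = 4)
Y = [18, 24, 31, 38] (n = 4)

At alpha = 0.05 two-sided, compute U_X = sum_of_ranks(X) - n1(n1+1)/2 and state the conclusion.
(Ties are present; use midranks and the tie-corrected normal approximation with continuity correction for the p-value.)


Step 1: Combine and sort all 8 observations; assign midranks.
sorted (value, group): (5,X), (16,X), (18,Y), (22,X), (24,X), (24,Y), (31,Y), (38,Y)
ranks: 5->1, 16->2, 18->3, 22->4, 24->5.5, 24->5.5, 31->7, 38->8
Step 2: Rank sum for X: R1 = 1 + 2 + 4 + 5.5 = 12.5.
Step 3: U_X = R1 - n1(n1+1)/2 = 12.5 - 4*5/2 = 12.5 - 10 = 2.5.
       U_Y = n1*n2 - U_X = 16 - 2.5 = 13.5.
Step 4: Ties are present, so use the tie-corrected normal approximation (with continuity correction) for the p-value.
Step 5: p-value = 0.146489; compare to alpha = 0.05. fail to reject H0.

U_X = 2.5, p = 0.146489, fail to reject H0 at alpha = 0.05.


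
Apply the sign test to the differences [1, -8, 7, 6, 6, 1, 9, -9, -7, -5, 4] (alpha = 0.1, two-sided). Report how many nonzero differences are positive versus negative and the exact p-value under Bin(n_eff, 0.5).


Step 1: Discard zero differences. Original n = 11; n_eff = number of nonzero differences = 11.
Nonzero differences (with sign): +1, -8, +7, +6, +6, +1, +9, -9, -7, -5, +4
Step 2: Count signs: positive = 7, negative = 4.
Step 3: Under H0: P(positive) = 0.5, so the number of positives S ~ Bin(11, 0.5).
Step 4: Two-sided exact p-value = sum of Bin(11,0.5) probabilities at or below the observed probability = 0.548828.
Step 5: alpha = 0.1. fail to reject H0.

n_eff = 11, pos = 7, neg = 4, p = 0.548828, fail to reject H0.


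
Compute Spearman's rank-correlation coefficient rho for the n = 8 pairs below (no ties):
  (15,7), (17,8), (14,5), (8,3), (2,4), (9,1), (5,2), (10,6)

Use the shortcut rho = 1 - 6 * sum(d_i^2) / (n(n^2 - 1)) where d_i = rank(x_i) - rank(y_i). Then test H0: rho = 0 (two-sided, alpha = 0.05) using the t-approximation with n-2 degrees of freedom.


Step 1: Rank x and y separately (midranks; no ties here).
rank(x): 15->7, 17->8, 14->6, 8->3, 2->1, 9->4, 5->2, 10->5
rank(y): 7->7, 8->8, 5->5, 3->3, 4->4, 1->1, 2->2, 6->6
Step 2: d_i = R_x(i) - R_y(i); compute d_i^2.
  (7-7)^2=0, (8-8)^2=0, (6-5)^2=1, (3-3)^2=0, (1-4)^2=9, (4-1)^2=9, (2-2)^2=0, (5-6)^2=1
sum(d^2) = 20.
Step 3: rho = 1 - 6*20 / (8*(8^2 - 1)) = 1 - 120/504 = 0.761905.
Step 4: Under H0, t = rho * sqrt((n-2)/(1-rho^2)) = 2.8814 ~ t(6).
Step 5: Two-sided p-value from the t-distribution with 6 df = 0.028005.
Step 6: alpha = 0.05. reject H0.

rho = 0.7619, p = 0.028005, reject H0 at alpha = 0.05.


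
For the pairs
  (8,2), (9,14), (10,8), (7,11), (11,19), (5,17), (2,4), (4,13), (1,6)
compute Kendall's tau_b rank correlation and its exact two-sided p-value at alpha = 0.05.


Step 1: Enumerate the 36 unordered pairs (i,j) with i<j and classify each by sign(x_j-x_i) * sign(y_j-y_i).
  (1,2):dx=+1,dy=+12->C; (1,3):dx=+2,dy=+6->C; (1,4):dx=-1,dy=+9->D; (1,5):dx=+3,dy=+17->C
  (1,6):dx=-3,dy=+15->D; (1,7):dx=-6,dy=+2->D; (1,8):dx=-4,dy=+11->D; (1,9):dx=-7,dy=+4->D
  (2,3):dx=+1,dy=-6->D; (2,4):dx=-2,dy=-3->C; (2,5):dx=+2,dy=+5->C; (2,6):dx=-4,dy=+3->D
  (2,7):dx=-7,dy=-10->C; (2,8):dx=-5,dy=-1->C; (2,9):dx=-8,dy=-8->C; (3,4):dx=-3,dy=+3->D
  (3,5):dx=+1,dy=+11->C; (3,6):dx=-5,dy=+9->D; (3,7):dx=-8,dy=-4->C; (3,8):dx=-6,dy=+5->D
  (3,9):dx=-9,dy=-2->C; (4,5):dx=+4,dy=+8->C; (4,6):dx=-2,dy=+6->D; (4,7):dx=-5,dy=-7->C
  (4,8):dx=-3,dy=+2->D; (4,9):dx=-6,dy=-5->C; (5,6):dx=-6,dy=-2->C; (5,7):dx=-9,dy=-15->C
  (5,8):dx=-7,dy=-6->C; (5,9):dx=-10,dy=-13->C; (6,7):dx=-3,dy=-13->C; (6,8):dx=-1,dy=-4->C
  (6,9):dx=-4,dy=-11->C; (7,8):dx=+2,dy=+9->C; (7,9):dx=-1,dy=+2->D; (8,9):dx=-3,dy=-7->C
Step 2: C = 23, D = 13, total pairs = 36.
Step 3: tau = (C - D)/(n(n-1)/2) = (23 - 13)/36 = 0.277778.
Step 4: Exact two-sided p-value (enumerate n! = 362880 permutations of y under H0): p = 0.358488.
Step 5: alpha = 0.05. fail to reject H0.

tau_b = 0.2778 (C=23, D=13), p = 0.358488, fail to reject H0.


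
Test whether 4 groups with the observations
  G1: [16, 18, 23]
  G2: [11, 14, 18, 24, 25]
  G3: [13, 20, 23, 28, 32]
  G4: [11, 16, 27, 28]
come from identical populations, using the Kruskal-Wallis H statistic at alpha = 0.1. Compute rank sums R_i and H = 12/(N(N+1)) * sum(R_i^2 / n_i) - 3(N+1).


Step 1: Combine all N = 17 observations and assign midranks.
sorted (value, group, rank): (11,G2,1.5), (11,G4,1.5), (13,G3,3), (14,G2,4), (16,G1,5.5), (16,G4,5.5), (18,G1,7.5), (18,G2,7.5), (20,G3,9), (23,G1,10.5), (23,G3,10.5), (24,G2,12), (25,G2,13), (27,G4,14), (28,G3,15.5), (28,G4,15.5), (32,G3,17)
Step 2: Sum ranks within each group.
R_1 = 23.5 (n_1 = 3)
R_2 = 38 (n_2 = 5)
R_3 = 55 (n_3 = 5)
R_4 = 36.5 (n_4 = 4)
Step 3: H = 12/(N(N+1)) * sum(R_i^2/n_i) - 3(N+1)
     = 12/(17*18) * (23.5^2/3 + 38^2/5 + 55^2/5 + 36.5^2/4) - 3*18
     = 0.039216 * 1410.95 - 54
     = 1.331209.
Step 4: Ties present; correction factor C = 1 - 30/(17^3 - 17) = 0.993873. Corrected H = 1.331209 / 0.993873 = 1.339416.
Step 5: Under H0, H ~ chi^2(3); p-value = 0.719795.
Step 6: alpha = 0.1. fail to reject H0.

H = 1.3394, df = 3, p = 0.719795, fail to reject H0.


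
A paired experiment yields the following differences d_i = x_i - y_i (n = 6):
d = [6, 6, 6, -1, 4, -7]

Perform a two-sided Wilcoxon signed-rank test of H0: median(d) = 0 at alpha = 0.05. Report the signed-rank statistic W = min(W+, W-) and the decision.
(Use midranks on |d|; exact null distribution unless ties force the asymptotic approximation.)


Step 1: Drop any zero differences (none here) and take |d_i|.
|d| = [6, 6, 6, 1, 4, 7]
Step 2: Midrank |d_i| (ties get averaged ranks).
ranks: |6|->4, |6|->4, |6|->4, |1|->1, |4|->2, |7|->6
Step 3: Attach original signs; sum ranks with positive sign and with negative sign.
W+ = 4 + 4 + 4 + 2 = 14
W- = 1 + 6 = 7
(Check: W+ + W- = 21 should equal n(n+1)/2 = 21.)
Step 4: Test statistic W = min(W+, W-) = 7.
Step 5: Ties in |d|, so use the tie-corrected normal approximation.
        E[W] = n(n+1)/4 = 6*7/4 = 10.5.
        Tie groups: |d|=6 (t=3); sum(t^3 - t) = 24.
        Var[W] = n(n+1)(2n+1)/24 - sum(t^3-t)/48 = 546/24 - 24/48 = 22.25.
        z = (W - E[W]) / sqrt(Var[W]) = (7 - 10.5) / 4.7170 = -0.7420.
        Two-sided p = 2*Phi(z) = 0.458088.
Step 6: alpha = 0.05. fail to reject H0.

W+ = 14, W- = 7, W = min = 7, p = 0.458088, fail to reject H0.


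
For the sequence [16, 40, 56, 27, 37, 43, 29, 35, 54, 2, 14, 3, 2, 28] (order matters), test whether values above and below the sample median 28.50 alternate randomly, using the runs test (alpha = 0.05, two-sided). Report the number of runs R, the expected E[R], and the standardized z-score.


Step 1: Compute median = 28.50; label A = above, B = below.
Labels in order: BAABAAAAABBBBB  (n_A = 7, n_B = 7)
Step 2: Count runs R = 5.
Step 3: Under H0 (random ordering), E[R] = 2*n_A*n_B/(n_A+n_B) + 1 = 2*7*7/14 + 1 = 8.0000.
        Var[R] = 2*n_A*n_B*(2*n_A*n_B - n_A - n_B) / ((n_A+n_B)^2 * (n_A+n_B-1)) = 8232/2548 = 3.2308.
        SD[R] = 1.7974.
Step 4: Continuity-corrected z = (R + 0.5 - E[R]) / SD[R] = (5 + 0.5 - 8.0000) / 1.7974 = -1.3909.
Step 5: Two-sided p-value via normal approximation = 2*(1 - Phi(|z|)) = 0.164264.
Step 6: alpha = 0.05. fail to reject H0.

R = 5, z = -1.3909, p = 0.164264, fail to reject H0.


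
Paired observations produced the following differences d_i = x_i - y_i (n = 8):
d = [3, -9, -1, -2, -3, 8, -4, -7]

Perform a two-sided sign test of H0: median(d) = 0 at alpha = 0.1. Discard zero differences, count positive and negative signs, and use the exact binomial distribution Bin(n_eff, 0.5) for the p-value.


Step 1: Discard zero differences. Original n = 8; n_eff = number of nonzero differences = 8.
Nonzero differences (with sign): +3, -9, -1, -2, -3, +8, -4, -7
Step 2: Count signs: positive = 2, negative = 6.
Step 3: Under H0: P(positive) = 0.5, so the number of positives S ~ Bin(8, 0.5).
Step 4: Two-sided exact p-value = sum of Bin(8,0.5) probabilities at or below the observed probability = 0.289062.
Step 5: alpha = 0.1. fail to reject H0.

n_eff = 8, pos = 2, neg = 6, p = 0.289062, fail to reject H0.


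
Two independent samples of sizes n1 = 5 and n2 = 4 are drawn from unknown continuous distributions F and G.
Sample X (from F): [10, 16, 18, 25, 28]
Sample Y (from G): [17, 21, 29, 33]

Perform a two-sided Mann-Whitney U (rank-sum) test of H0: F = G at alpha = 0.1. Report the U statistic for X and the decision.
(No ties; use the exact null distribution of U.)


Step 1: Combine and sort all 9 observations; assign midranks.
sorted (value, group): (10,X), (16,X), (17,Y), (18,X), (21,Y), (25,X), (28,X), (29,Y), (33,Y)
ranks: 10->1, 16->2, 17->3, 18->4, 21->5, 25->6, 28->7, 29->8, 33->9
Step 2: Rank sum for X: R1 = 1 + 2 + 4 + 6 + 7 = 20.
Step 3: U_X = R1 - n1(n1+1)/2 = 20 - 5*6/2 = 20 - 15 = 5.
       U_Y = n1*n2 - U_X = 20 - 5 = 15.
Step 4: No ties, so the exact null distribution of U (based on enumerating the C(9,5) = 126 equally likely rank assignments) gives the two-sided p-value.
Step 5: p-value = 0.285714; compare to alpha = 0.1. fail to reject H0.

U_X = 5, p = 0.285714, fail to reject H0 at alpha = 0.1.


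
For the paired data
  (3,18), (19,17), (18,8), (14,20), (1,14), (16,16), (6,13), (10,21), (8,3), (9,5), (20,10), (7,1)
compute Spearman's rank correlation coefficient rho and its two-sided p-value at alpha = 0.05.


Step 1: Rank x and y separately (midranks; no ties here).
rank(x): 3->2, 19->11, 18->10, 14->8, 1->1, 16->9, 6->3, 10->7, 8->5, 9->6, 20->12, 7->4
rank(y): 18->10, 17->9, 8->4, 20->11, 14->7, 16->8, 13->6, 21->12, 3->2, 5->3, 10->5, 1->1
Step 2: d_i = R_x(i) - R_y(i); compute d_i^2.
  (2-10)^2=64, (11-9)^2=4, (10-4)^2=36, (8-11)^2=9, (1-7)^2=36, (9-8)^2=1, (3-6)^2=9, (7-12)^2=25, (5-2)^2=9, (6-3)^2=9, (12-5)^2=49, (4-1)^2=9
sum(d^2) = 260.
Step 3: rho = 1 - 6*260 / (12*(12^2 - 1)) = 1 - 1560/1716 = 0.090909.
Step 4: Under H0, t = rho * sqrt((n-2)/(1-rho^2)) = 0.2887 ~ t(10).
Step 5: Two-sided p-value from the t-distribution with 10 df = 0.778725.
Step 6: alpha = 0.05. fail to reject H0.

rho = 0.0909, p = 0.778725, fail to reject H0 at alpha = 0.05.


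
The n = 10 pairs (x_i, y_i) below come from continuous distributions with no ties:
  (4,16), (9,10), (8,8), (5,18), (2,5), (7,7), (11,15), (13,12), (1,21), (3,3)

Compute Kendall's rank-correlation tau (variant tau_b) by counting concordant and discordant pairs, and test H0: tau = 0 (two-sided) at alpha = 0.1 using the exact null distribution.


Step 1: Enumerate the 45 unordered pairs (i,j) with i<j and classify each by sign(x_j-x_i) * sign(y_j-y_i).
  (1,2):dx=+5,dy=-6->D; (1,3):dx=+4,dy=-8->D; (1,4):dx=+1,dy=+2->C; (1,5):dx=-2,dy=-11->C
  (1,6):dx=+3,dy=-9->D; (1,7):dx=+7,dy=-1->D; (1,8):dx=+9,dy=-4->D; (1,9):dx=-3,dy=+5->D
  (1,10):dx=-1,dy=-13->C; (2,3):dx=-1,dy=-2->C; (2,4):dx=-4,dy=+8->D; (2,5):dx=-7,dy=-5->C
  (2,6):dx=-2,dy=-3->C; (2,7):dx=+2,dy=+5->C; (2,8):dx=+4,dy=+2->C; (2,9):dx=-8,dy=+11->D
  (2,10):dx=-6,dy=-7->C; (3,4):dx=-3,dy=+10->D; (3,5):dx=-6,dy=-3->C; (3,6):dx=-1,dy=-1->C
  (3,7):dx=+3,dy=+7->C; (3,8):dx=+5,dy=+4->C; (3,9):dx=-7,dy=+13->D; (3,10):dx=-5,dy=-5->C
  (4,5):dx=-3,dy=-13->C; (4,6):dx=+2,dy=-11->D; (4,7):dx=+6,dy=-3->D; (4,8):dx=+8,dy=-6->D
  (4,9):dx=-4,dy=+3->D; (4,10):dx=-2,dy=-15->C; (5,6):dx=+5,dy=+2->C; (5,7):dx=+9,dy=+10->C
  (5,8):dx=+11,dy=+7->C; (5,9):dx=-1,dy=+16->D; (5,10):dx=+1,dy=-2->D; (6,7):dx=+4,dy=+8->C
  (6,8):dx=+6,dy=+5->C; (6,9):dx=-6,dy=+14->D; (6,10):dx=-4,dy=-4->C; (7,8):dx=+2,dy=-3->D
  (7,9):dx=-10,dy=+6->D; (7,10):dx=-8,dy=-12->C; (8,9):dx=-12,dy=+9->D; (8,10):dx=-10,dy=-9->C
  (9,10):dx=+2,dy=-18->D
Step 2: C = 24, D = 21, total pairs = 45.
Step 3: tau = (C - D)/(n(n-1)/2) = (24 - 21)/45 = 0.066667.
Step 4: Exact two-sided p-value (enumerate n! = 3628800 permutations of y under H0): p = 0.861801.
Step 5: alpha = 0.1. fail to reject H0.

tau_b = 0.0667 (C=24, D=21), p = 0.861801, fail to reject H0.


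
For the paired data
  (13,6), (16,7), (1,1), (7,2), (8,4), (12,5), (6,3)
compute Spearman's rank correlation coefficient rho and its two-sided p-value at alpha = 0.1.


Step 1: Rank x and y separately (midranks; no ties here).
rank(x): 13->6, 16->7, 1->1, 7->3, 8->4, 12->5, 6->2
rank(y): 6->6, 7->7, 1->1, 2->2, 4->4, 5->5, 3->3
Step 2: d_i = R_x(i) - R_y(i); compute d_i^2.
  (6-6)^2=0, (7-7)^2=0, (1-1)^2=0, (3-2)^2=1, (4-4)^2=0, (5-5)^2=0, (2-3)^2=1
sum(d^2) = 2.
Step 3: rho = 1 - 6*2 / (7*(7^2 - 1)) = 1 - 12/336 = 0.964286.
Step 4: Under H0, t = rho * sqrt((n-2)/(1-rho^2)) = 8.1408 ~ t(5).
Step 5: Two-sided p-value from the t-distribution with 5 df = 0.000454.
Step 6: alpha = 0.1. reject H0.

rho = 0.9643, p = 0.000454, reject H0 at alpha = 0.1.


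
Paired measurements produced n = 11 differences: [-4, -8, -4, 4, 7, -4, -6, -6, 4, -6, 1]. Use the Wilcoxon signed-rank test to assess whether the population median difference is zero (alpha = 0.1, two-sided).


Step 1: Drop any zero differences (none here) and take |d_i|.
|d| = [4, 8, 4, 4, 7, 4, 6, 6, 4, 6, 1]
Step 2: Midrank |d_i| (ties get averaged ranks).
ranks: |4|->4, |8|->11, |4|->4, |4|->4, |7|->10, |4|->4, |6|->8, |6|->8, |4|->4, |6|->8, |1|->1
Step 3: Attach original signs; sum ranks with positive sign and with negative sign.
W+ = 4 + 10 + 4 + 1 = 19
W- = 4 + 11 + 4 + 4 + 8 + 8 + 8 = 47
(Check: W+ + W- = 66 should equal n(n+1)/2 = 66.)
Step 4: Test statistic W = min(W+, W-) = 19.
Step 5: Ties in |d|, so use the tie-corrected normal approximation.
        E[W] = n(n+1)/4 = 11*12/4 = 33.
        Tie groups: |d|=4 (t=5), |d|=6 (t=3); sum(t^3 - t) = 144.
        Var[W] = n(n+1)(2n+1)/24 - sum(t^3-t)/48 = 3036/24 - 144/48 = 123.5.
        z = (W - E[W]) / sqrt(Var[W]) = (19 - 33) / 11.1131 = -1.2598.
        Two-sided p = 2*Phi(z) = 0.207749.
Step 6: alpha = 0.1. fail to reject H0.

W+ = 19, W- = 47, W = min = 19, p = 0.207749, fail to reject H0.


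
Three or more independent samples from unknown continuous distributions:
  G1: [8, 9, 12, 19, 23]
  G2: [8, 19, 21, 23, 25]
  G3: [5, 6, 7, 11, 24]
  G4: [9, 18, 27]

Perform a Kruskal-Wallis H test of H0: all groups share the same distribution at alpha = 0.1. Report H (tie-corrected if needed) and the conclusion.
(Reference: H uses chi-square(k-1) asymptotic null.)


Step 1: Combine all N = 18 observations and assign midranks.
sorted (value, group, rank): (5,G3,1), (6,G3,2), (7,G3,3), (8,G1,4.5), (8,G2,4.5), (9,G1,6.5), (9,G4,6.5), (11,G3,8), (12,G1,9), (18,G4,10), (19,G1,11.5), (19,G2,11.5), (21,G2,13), (23,G1,14.5), (23,G2,14.5), (24,G3,16), (25,G2,17), (27,G4,18)
Step 2: Sum ranks within each group.
R_1 = 46 (n_1 = 5)
R_2 = 60.5 (n_2 = 5)
R_3 = 30 (n_3 = 5)
R_4 = 34.5 (n_4 = 3)
Step 3: H = 12/(N(N+1)) * sum(R_i^2/n_i) - 3(N+1)
     = 12/(18*19) * (46^2/5 + 60.5^2/5 + 30^2/5 + 34.5^2/3) - 3*19
     = 0.035088 * 1732 - 57
     = 3.771930.
Step 4: Ties present; correction factor C = 1 - 24/(18^3 - 18) = 0.995872. Corrected H = 3.771930 / 0.995872 = 3.787565.
Step 5: Under H0, H ~ chi^2(3); p-value = 0.285336.
Step 6: alpha = 0.1. fail to reject H0.

H = 3.7876, df = 3, p = 0.285336, fail to reject H0.


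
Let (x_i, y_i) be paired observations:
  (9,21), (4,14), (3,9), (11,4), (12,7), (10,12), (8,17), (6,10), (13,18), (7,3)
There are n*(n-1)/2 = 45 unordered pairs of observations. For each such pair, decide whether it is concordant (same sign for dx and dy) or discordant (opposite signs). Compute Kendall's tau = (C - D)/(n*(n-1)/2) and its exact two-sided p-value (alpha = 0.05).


Step 1: Enumerate the 45 unordered pairs (i,j) with i<j and classify each by sign(x_j-x_i) * sign(y_j-y_i).
  (1,2):dx=-5,dy=-7->C; (1,3):dx=-6,dy=-12->C; (1,4):dx=+2,dy=-17->D; (1,5):dx=+3,dy=-14->D
  (1,6):dx=+1,dy=-9->D; (1,7):dx=-1,dy=-4->C; (1,8):dx=-3,dy=-11->C; (1,9):dx=+4,dy=-3->D
  (1,10):dx=-2,dy=-18->C; (2,3):dx=-1,dy=-5->C; (2,4):dx=+7,dy=-10->D; (2,5):dx=+8,dy=-7->D
  (2,6):dx=+6,dy=-2->D; (2,7):dx=+4,dy=+3->C; (2,8):dx=+2,dy=-4->D; (2,9):dx=+9,dy=+4->C
  (2,10):dx=+3,dy=-11->D; (3,4):dx=+8,dy=-5->D; (3,5):dx=+9,dy=-2->D; (3,6):dx=+7,dy=+3->C
  (3,7):dx=+5,dy=+8->C; (3,8):dx=+3,dy=+1->C; (3,9):dx=+10,dy=+9->C; (3,10):dx=+4,dy=-6->D
  (4,5):dx=+1,dy=+3->C; (4,6):dx=-1,dy=+8->D; (4,7):dx=-3,dy=+13->D; (4,8):dx=-5,dy=+6->D
  (4,9):dx=+2,dy=+14->C; (4,10):dx=-4,dy=-1->C; (5,6):dx=-2,dy=+5->D; (5,7):dx=-4,dy=+10->D
  (5,8):dx=-6,dy=+3->D; (5,9):dx=+1,dy=+11->C; (5,10):dx=-5,dy=-4->C; (6,7):dx=-2,dy=+5->D
  (6,8):dx=-4,dy=-2->C; (6,9):dx=+3,dy=+6->C; (6,10):dx=-3,dy=-9->C; (7,8):dx=-2,dy=-7->C
  (7,9):dx=+5,dy=+1->C; (7,10):dx=-1,dy=-14->C; (8,9):dx=+7,dy=+8->C; (8,10):dx=+1,dy=-7->D
  (9,10):dx=-6,dy=-15->C
Step 2: C = 25, D = 20, total pairs = 45.
Step 3: tau = (C - D)/(n(n-1)/2) = (25 - 20)/45 = 0.111111.
Step 4: Exact two-sided p-value (enumerate n! = 3628800 permutations of y under H0): p = 0.727490.
Step 5: alpha = 0.05. fail to reject H0.

tau_b = 0.1111 (C=25, D=20), p = 0.727490, fail to reject H0.
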